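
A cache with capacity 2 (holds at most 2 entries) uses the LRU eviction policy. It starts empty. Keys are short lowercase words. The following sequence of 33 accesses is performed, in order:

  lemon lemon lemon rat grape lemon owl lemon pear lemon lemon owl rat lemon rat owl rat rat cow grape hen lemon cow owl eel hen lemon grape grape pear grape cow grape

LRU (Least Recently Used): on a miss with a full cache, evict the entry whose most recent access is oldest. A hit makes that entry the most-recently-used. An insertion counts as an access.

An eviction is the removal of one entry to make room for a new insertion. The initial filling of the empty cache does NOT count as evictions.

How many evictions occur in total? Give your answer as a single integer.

Answer: 20

Derivation:
LRU simulation (capacity=2):
  1. access lemon: MISS. Cache (LRU->MRU): [lemon]
  2. access lemon: HIT. Cache (LRU->MRU): [lemon]
  3. access lemon: HIT. Cache (LRU->MRU): [lemon]
  4. access rat: MISS. Cache (LRU->MRU): [lemon rat]
  5. access grape: MISS, evict lemon. Cache (LRU->MRU): [rat grape]
  6. access lemon: MISS, evict rat. Cache (LRU->MRU): [grape lemon]
  7. access owl: MISS, evict grape. Cache (LRU->MRU): [lemon owl]
  8. access lemon: HIT. Cache (LRU->MRU): [owl lemon]
  9. access pear: MISS, evict owl. Cache (LRU->MRU): [lemon pear]
  10. access lemon: HIT. Cache (LRU->MRU): [pear lemon]
  11. access lemon: HIT. Cache (LRU->MRU): [pear lemon]
  12. access owl: MISS, evict pear. Cache (LRU->MRU): [lemon owl]
  13. access rat: MISS, evict lemon. Cache (LRU->MRU): [owl rat]
  14. access lemon: MISS, evict owl. Cache (LRU->MRU): [rat lemon]
  15. access rat: HIT. Cache (LRU->MRU): [lemon rat]
  16. access owl: MISS, evict lemon. Cache (LRU->MRU): [rat owl]
  17. access rat: HIT. Cache (LRU->MRU): [owl rat]
  18. access rat: HIT. Cache (LRU->MRU): [owl rat]
  19. access cow: MISS, evict owl. Cache (LRU->MRU): [rat cow]
  20. access grape: MISS, evict rat. Cache (LRU->MRU): [cow grape]
  21. access hen: MISS, evict cow. Cache (LRU->MRU): [grape hen]
  22. access lemon: MISS, evict grape. Cache (LRU->MRU): [hen lemon]
  23. access cow: MISS, evict hen. Cache (LRU->MRU): [lemon cow]
  24. access owl: MISS, evict lemon. Cache (LRU->MRU): [cow owl]
  25. access eel: MISS, evict cow. Cache (LRU->MRU): [owl eel]
  26. access hen: MISS, evict owl. Cache (LRU->MRU): [eel hen]
  27. access lemon: MISS, evict eel. Cache (LRU->MRU): [hen lemon]
  28. access grape: MISS, evict hen. Cache (LRU->MRU): [lemon grape]
  29. access grape: HIT. Cache (LRU->MRU): [lemon grape]
  30. access pear: MISS, evict lemon. Cache (LRU->MRU): [grape pear]
  31. access grape: HIT. Cache (LRU->MRU): [pear grape]
  32. access cow: MISS, evict pear. Cache (LRU->MRU): [grape cow]
  33. access grape: HIT. Cache (LRU->MRU): [cow grape]
Total: 11 hits, 22 misses, 20 evictions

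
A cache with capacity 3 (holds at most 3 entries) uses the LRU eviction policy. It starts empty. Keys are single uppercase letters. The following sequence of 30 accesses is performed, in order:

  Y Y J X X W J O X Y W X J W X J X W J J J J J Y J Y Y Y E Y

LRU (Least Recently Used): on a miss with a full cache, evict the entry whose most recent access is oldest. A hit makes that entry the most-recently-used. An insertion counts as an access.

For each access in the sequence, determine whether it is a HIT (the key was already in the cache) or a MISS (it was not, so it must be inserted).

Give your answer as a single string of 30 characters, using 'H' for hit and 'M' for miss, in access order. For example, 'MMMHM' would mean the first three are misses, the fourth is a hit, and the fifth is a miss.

LRU simulation (capacity=3):
  1. access Y: MISS. Cache (LRU->MRU): [Y]
  2. access Y: HIT. Cache (LRU->MRU): [Y]
  3. access J: MISS. Cache (LRU->MRU): [Y J]
  4. access X: MISS. Cache (LRU->MRU): [Y J X]
  5. access X: HIT. Cache (LRU->MRU): [Y J X]
  6. access W: MISS, evict Y. Cache (LRU->MRU): [J X W]
  7. access J: HIT. Cache (LRU->MRU): [X W J]
  8. access O: MISS, evict X. Cache (LRU->MRU): [W J O]
  9. access X: MISS, evict W. Cache (LRU->MRU): [J O X]
  10. access Y: MISS, evict J. Cache (LRU->MRU): [O X Y]
  11. access W: MISS, evict O. Cache (LRU->MRU): [X Y W]
  12. access X: HIT. Cache (LRU->MRU): [Y W X]
  13. access J: MISS, evict Y. Cache (LRU->MRU): [W X J]
  14. access W: HIT. Cache (LRU->MRU): [X J W]
  15. access X: HIT. Cache (LRU->MRU): [J W X]
  16. access J: HIT. Cache (LRU->MRU): [W X J]
  17. access X: HIT. Cache (LRU->MRU): [W J X]
  18. access W: HIT. Cache (LRU->MRU): [J X W]
  19. access J: HIT. Cache (LRU->MRU): [X W J]
  20. access J: HIT. Cache (LRU->MRU): [X W J]
  21. access J: HIT. Cache (LRU->MRU): [X W J]
  22. access J: HIT. Cache (LRU->MRU): [X W J]
  23. access J: HIT. Cache (LRU->MRU): [X W J]
  24. access Y: MISS, evict X. Cache (LRU->MRU): [W J Y]
  25. access J: HIT. Cache (LRU->MRU): [W Y J]
  26. access Y: HIT. Cache (LRU->MRU): [W J Y]
  27. access Y: HIT. Cache (LRU->MRU): [W J Y]
  28. access Y: HIT. Cache (LRU->MRU): [W J Y]
  29. access E: MISS, evict W. Cache (LRU->MRU): [J Y E]
  30. access Y: HIT. Cache (LRU->MRU): [J E Y]
Total: 19 hits, 11 misses, 8 evictions

Answer: MHMMHMHMMMMHMHHHHHHHHHHMHHHHMH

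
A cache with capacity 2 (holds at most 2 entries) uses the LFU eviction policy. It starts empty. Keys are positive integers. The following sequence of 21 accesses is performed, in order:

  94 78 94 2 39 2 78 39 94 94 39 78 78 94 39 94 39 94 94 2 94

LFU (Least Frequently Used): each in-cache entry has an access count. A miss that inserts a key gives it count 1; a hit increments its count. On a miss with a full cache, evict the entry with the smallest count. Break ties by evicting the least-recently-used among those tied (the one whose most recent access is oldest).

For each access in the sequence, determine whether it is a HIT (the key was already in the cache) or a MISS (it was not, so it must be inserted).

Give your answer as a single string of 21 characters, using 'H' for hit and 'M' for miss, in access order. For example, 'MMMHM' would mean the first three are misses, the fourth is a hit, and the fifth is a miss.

Answer: MMHMMMMMHHHMHHMHHHHMH

Derivation:
LFU simulation (capacity=2):
  1. access 94: MISS. Cache: [94(c=1)]
  2. access 78: MISS. Cache: [94(c=1) 78(c=1)]
  3. access 94: HIT, count now 2. Cache: [78(c=1) 94(c=2)]
  4. access 2: MISS, evict 78(c=1). Cache: [2(c=1) 94(c=2)]
  5. access 39: MISS, evict 2(c=1). Cache: [39(c=1) 94(c=2)]
  6. access 2: MISS, evict 39(c=1). Cache: [2(c=1) 94(c=2)]
  7. access 78: MISS, evict 2(c=1). Cache: [78(c=1) 94(c=2)]
  8. access 39: MISS, evict 78(c=1). Cache: [39(c=1) 94(c=2)]
  9. access 94: HIT, count now 3. Cache: [39(c=1) 94(c=3)]
  10. access 94: HIT, count now 4. Cache: [39(c=1) 94(c=4)]
  11. access 39: HIT, count now 2. Cache: [39(c=2) 94(c=4)]
  12. access 78: MISS, evict 39(c=2). Cache: [78(c=1) 94(c=4)]
  13. access 78: HIT, count now 2. Cache: [78(c=2) 94(c=4)]
  14. access 94: HIT, count now 5. Cache: [78(c=2) 94(c=5)]
  15. access 39: MISS, evict 78(c=2). Cache: [39(c=1) 94(c=5)]
  16. access 94: HIT, count now 6. Cache: [39(c=1) 94(c=6)]
  17. access 39: HIT, count now 2. Cache: [39(c=2) 94(c=6)]
  18. access 94: HIT, count now 7. Cache: [39(c=2) 94(c=7)]
  19. access 94: HIT, count now 8. Cache: [39(c=2) 94(c=8)]
  20. access 2: MISS, evict 39(c=2). Cache: [2(c=1) 94(c=8)]
  21. access 94: HIT, count now 9. Cache: [2(c=1) 94(c=9)]
Total: 11 hits, 10 misses, 8 evictions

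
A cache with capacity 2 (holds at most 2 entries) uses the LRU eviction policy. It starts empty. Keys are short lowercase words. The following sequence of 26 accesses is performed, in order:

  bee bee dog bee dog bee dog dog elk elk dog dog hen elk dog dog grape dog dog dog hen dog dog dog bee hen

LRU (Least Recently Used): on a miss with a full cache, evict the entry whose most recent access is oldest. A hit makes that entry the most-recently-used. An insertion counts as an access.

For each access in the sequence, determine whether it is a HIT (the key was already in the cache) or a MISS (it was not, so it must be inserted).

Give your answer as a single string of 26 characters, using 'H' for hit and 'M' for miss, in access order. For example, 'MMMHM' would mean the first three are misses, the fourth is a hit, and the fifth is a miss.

Answer: MHMHHHHHMHHHMMMHMHHHMHHHMM

Derivation:
LRU simulation (capacity=2):
  1. access bee: MISS. Cache (LRU->MRU): [bee]
  2. access bee: HIT. Cache (LRU->MRU): [bee]
  3. access dog: MISS. Cache (LRU->MRU): [bee dog]
  4. access bee: HIT. Cache (LRU->MRU): [dog bee]
  5. access dog: HIT. Cache (LRU->MRU): [bee dog]
  6. access bee: HIT. Cache (LRU->MRU): [dog bee]
  7. access dog: HIT. Cache (LRU->MRU): [bee dog]
  8. access dog: HIT. Cache (LRU->MRU): [bee dog]
  9. access elk: MISS, evict bee. Cache (LRU->MRU): [dog elk]
  10. access elk: HIT. Cache (LRU->MRU): [dog elk]
  11. access dog: HIT. Cache (LRU->MRU): [elk dog]
  12. access dog: HIT. Cache (LRU->MRU): [elk dog]
  13. access hen: MISS, evict elk. Cache (LRU->MRU): [dog hen]
  14. access elk: MISS, evict dog. Cache (LRU->MRU): [hen elk]
  15. access dog: MISS, evict hen. Cache (LRU->MRU): [elk dog]
  16. access dog: HIT. Cache (LRU->MRU): [elk dog]
  17. access grape: MISS, evict elk. Cache (LRU->MRU): [dog grape]
  18. access dog: HIT. Cache (LRU->MRU): [grape dog]
  19. access dog: HIT. Cache (LRU->MRU): [grape dog]
  20. access dog: HIT. Cache (LRU->MRU): [grape dog]
  21. access hen: MISS, evict grape. Cache (LRU->MRU): [dog hen]
  22. access dog: HIT. Cache (LRU->MRU): [hen dog]
  23. access dog: HIT. Cache (LRU->MRU): [hen dog]
  24. access dog: HIT. Cache (LRU->MRU): [hen dog]
  25. access bee: MISS, evict hen. Cache (LRU->MRU): [dog bee]
  26. access hen: MISS, evict dog. Cache (LRU->MRU): [bee hen]
Total: 16 hits, 10 misses, 8 evictions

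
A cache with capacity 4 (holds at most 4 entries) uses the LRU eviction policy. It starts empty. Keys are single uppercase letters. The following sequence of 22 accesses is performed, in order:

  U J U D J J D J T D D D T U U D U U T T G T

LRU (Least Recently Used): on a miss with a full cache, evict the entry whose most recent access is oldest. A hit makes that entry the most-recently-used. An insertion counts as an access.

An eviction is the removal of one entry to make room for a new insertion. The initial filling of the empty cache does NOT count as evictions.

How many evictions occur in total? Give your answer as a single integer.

Answer: 1

Derivation:
LRU simulation (capacity=4):
  1. access U: MISS. Cache (LRU->MRU): [U]
  2. access J: MISS. Cache (LRU->MRU): [U J]
  3. access U: HIT. Cache (LRU->MRU): [J U]
  4. access D: MISS. Cache (LRU->MRU): [J U D]
  5. access J: HIT. Cache (LRU->MRU): [U D J]
  6. access J: HIT. Cache (LRU->MRU): [U D J]
  7. access D: HIT. Cache (LRU->MRU): [U J D]
  8. access J: HIT. Cache (LRU->MRU): [U D J]
  9. access T: MISS. Cache (LRU->MRU): [U D J T]
  10. access D: HIT. Cache (LRU->MRU): [U J T D]
  11. access D: HIT. Cache (LRU->MRU): [U J T D]
  12. access D: HIT. Cache (LRU->MRU): [U J T D]
  13. access T: HIT. Cache (LRU->MRU): [U J D T]
  14. access U: HIT. Cache (LRU->MRU): [J D T U]
  15. access U: HIT. Cache (LRU->MRU): [J D T U]
  16. access D: HIT. Cache (LRU->MRU): [J T U D]
  17. access U: HIT. Cache (LRU->MRU): [J T D U]
  18. access U: HIT. Cache (LRU->MRU): [J T D U]
  19. access T: HIT. Cache (LRU->MRU): [J D U T]
  20. access T: HIT. Cache (LRU->MRU): [J D U T]
  21. access G: MISS, evict J. Cache (LRU->MRU): [D U T G]
  22. access T: HIT. Cache (LRU->MRU): [D U G T]
Total: 17 hits, 5 misses, 1 evictions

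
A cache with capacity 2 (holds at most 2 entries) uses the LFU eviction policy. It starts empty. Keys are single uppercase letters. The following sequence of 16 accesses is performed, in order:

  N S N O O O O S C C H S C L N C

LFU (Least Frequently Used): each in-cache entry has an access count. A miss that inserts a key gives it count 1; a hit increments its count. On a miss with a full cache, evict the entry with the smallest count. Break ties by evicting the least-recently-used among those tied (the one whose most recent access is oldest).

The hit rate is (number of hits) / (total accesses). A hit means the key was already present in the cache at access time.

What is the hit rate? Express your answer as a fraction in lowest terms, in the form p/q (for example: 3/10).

LFU simulation (capacity=2):
  1. access N: MISS. Cache: [N(c=1)]
  2. access S: MISS. Cache: [N(c=1) S(c=1)]
  3. access N: HIT, count now 2. Cache: [S(c=1) N(c=2)]
  4. access O: MISS, evict S(c=1). Cache: [O(c=1) N(c=2)]
  5. access O: HIT, count now 2. Cache: [N(c=2) O(c=2)]
  6. access O: HIT, count now 3. Cache: [N(c=2) O(c=3)]
  7. access O: HIT, count now 4. Cache: [N(c=2) O(c=4)]
  8. access S: MISS, evict N(c=2). Cache: [S(c=1) O(c=4)]
  9. access C: MISS, evict S(c=1). Cache: [C(c=1) O(c=4)]
  10. access C: HIT, count now 2. Cache: [C(c=2) O(c=4)]
  11. access H: MISS, evict C(c=2). Cache: [H(c=1) O(c=4)]
  12. access S: MISS, evict H(c=1). Cache: [S(c=1) O(c=4)]
  13. access C: MISS, evict S(c=1). Cache: [C(c=1) O(c=4)]
  14. access L: MISS, evict C(c=1). Cache: [L(c=1) O(c=4)]
  15. access N: MISS, evict L(c=1). Cache: [N(c=1) O(c=4)]
  16. access C: MISS, evict N(c=1). Cache: [C(c=1) O(c=4)]
Total: 5 hits, 11 misses, 9 evictions

Hit rate = 5/16

Answer: 5/16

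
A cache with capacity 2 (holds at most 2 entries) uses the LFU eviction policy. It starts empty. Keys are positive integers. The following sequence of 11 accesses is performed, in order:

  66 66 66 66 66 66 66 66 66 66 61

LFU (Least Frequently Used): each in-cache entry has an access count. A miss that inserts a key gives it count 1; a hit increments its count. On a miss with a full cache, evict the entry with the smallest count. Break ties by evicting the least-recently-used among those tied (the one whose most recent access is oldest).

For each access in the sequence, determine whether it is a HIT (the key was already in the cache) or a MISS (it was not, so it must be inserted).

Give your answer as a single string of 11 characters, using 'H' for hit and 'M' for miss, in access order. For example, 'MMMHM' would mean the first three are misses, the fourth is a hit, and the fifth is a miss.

Answer: MHHHHHHHHHM

Derivation:
LFU simulation (capacity=2):
  1. access 66: MISS. Cache: [66(c=1)]
  2. access 66: HIT, count now 2. Cache: [66(c=2)]
  3. access 66: HIT, count now 3. Cache: [66(c=3)]
  4. access 66: HIT, count now 4. Cache: [66(c=4)]
  5. access 66: HIT, count now 5. Cache: [66(c=5)]
  6. access 66: HIT, count now 6. Cache: [66(c=6)]
  7. access 66: HIT, count now 7. Cache: [66(c=7)]
  8. access 66: HIT, count now 8. Cache: [66(c=8)]
  9. access 66: HIT, count now 9. Cache: [66(c=9)]
  10. access 66: HIT, count now 10. Cache: [66(c=10)]
  11. access 61: MISS. Cache: [61(c=1) 66(c=10)]
Total: 9 hits, 2 misses, 0 evictions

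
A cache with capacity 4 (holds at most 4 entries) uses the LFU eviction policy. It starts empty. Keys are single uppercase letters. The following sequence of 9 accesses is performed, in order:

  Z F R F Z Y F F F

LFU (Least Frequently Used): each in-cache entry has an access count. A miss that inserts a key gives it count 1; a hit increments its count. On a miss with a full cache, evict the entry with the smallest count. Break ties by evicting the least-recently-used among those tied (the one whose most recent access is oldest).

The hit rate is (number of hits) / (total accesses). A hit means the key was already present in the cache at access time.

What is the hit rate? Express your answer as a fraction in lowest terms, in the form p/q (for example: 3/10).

LFU simulation (capacity=4):
  1. access Z: MISS. Cache: [Z(c=1)]
  2. access F: MISS. Cache: [Z(c=1) F(c=1)]
  3. access R: MISS. Cache: [Z(c=1) F(c=1) R(c=1)]
  4. access F: HIT, count now 2. Cache: [Z(c=1) R(c=1) F(c=2)]
  5. access Z: HIT, count now 2. Cache: [R(c=1) F(c=2) Z(c=2)]
  6. access Y: MISS. Cache: [R(c=1) Y(c=1) F(c=2) Z(c=2)]
  7. access F: HIT, count now 3. Cache: [R(c=1) Y(c=1) Z(c=2) F(c=3)]
  8. access F: HIT, count now 4. Cache: [R(c=1) Y(c=1) Z(c=2) F(c=4)]
  9. access F: HIT, count now 5. Cache: [R(c=1) Y(c=1) Z(c=2) F(c=5)]
Total: 5 hits, 4 misses, 0 evictions

Hit rate = 5/9

Answer: 5/9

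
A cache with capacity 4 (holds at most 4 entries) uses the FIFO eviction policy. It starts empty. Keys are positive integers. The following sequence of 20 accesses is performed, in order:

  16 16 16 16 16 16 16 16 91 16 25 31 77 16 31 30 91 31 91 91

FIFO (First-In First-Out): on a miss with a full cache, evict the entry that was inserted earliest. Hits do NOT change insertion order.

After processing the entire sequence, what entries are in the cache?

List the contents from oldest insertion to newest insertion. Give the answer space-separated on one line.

Answer: 16 30 91 31

Derivation:
FIFO simulation (capacity=4):
  1. access 16: MISS. Cache (old->new): [16]
  2. access 16: HIT. Cache (old->new): [16]
  3. access 16: HIT. Cache (old->new): [16]
  4. access 16: HIT. Cache (old->new): [16]
  5. access 16: HIT. Cache (old->new): [16]
  6. access 16: HIT. Cache (old->new): [16]
  7. access 16: HIT. Cache (old->new): [16]
  8. access 16: HIT. Cache (old->new): [16]
  9. access 91: MISS. Cache (old->new): [16 91]
  10. access 16: HIT. Cache (old->new): [16 91]
  11. access 25: MISS. Cache (old->new): [16 91 25]
  12. access 31: MISS. Cache (old->new): [16 91 25 31]
  13. access 77: MISS, evict 16. Cache (old->new): [91 25 31 77]
  14. access 16: MISS, evict 91. Cache (old->new): [25 31 77 16]
  15. access 31: HIT. Cache (old->new): [25 31 77 16]
  16. access 30: MISS, evict 25. Cache (old->new): [31 77 16 30]
  17. access 91: MISS, evict 31. Cache (old->new): [77 16 30 91]
  18. access 31: MISS, evict 77. Cache (old->new): [16 30 91 31]
  19. access 91: HIT. Cache (old->new): [16 30 91 31]
  20. access 91: HIT. Cache (old->new): [16 30 91 31]
Total: 11 hits, 9 misses, 5 evictions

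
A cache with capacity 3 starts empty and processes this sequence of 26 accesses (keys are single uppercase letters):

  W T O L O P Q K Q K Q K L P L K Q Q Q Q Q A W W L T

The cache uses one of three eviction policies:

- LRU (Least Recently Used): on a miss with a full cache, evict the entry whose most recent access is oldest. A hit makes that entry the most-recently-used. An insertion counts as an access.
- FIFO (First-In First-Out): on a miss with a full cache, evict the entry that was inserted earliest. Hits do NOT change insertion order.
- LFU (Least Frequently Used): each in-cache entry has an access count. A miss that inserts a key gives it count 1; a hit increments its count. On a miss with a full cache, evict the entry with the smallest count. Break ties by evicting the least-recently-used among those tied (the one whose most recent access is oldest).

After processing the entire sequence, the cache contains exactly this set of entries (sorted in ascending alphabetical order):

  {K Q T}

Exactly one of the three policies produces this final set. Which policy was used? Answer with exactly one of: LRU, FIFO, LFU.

Simulating under each policy and comparing final sets:
  LRU: final set = {L T W} -> differs
  FIFO: final set = {L T W} -> differs
  LFU: final set = {K Q T} -> MATCHES target
Only LFU produces the target set.

Answer: LFU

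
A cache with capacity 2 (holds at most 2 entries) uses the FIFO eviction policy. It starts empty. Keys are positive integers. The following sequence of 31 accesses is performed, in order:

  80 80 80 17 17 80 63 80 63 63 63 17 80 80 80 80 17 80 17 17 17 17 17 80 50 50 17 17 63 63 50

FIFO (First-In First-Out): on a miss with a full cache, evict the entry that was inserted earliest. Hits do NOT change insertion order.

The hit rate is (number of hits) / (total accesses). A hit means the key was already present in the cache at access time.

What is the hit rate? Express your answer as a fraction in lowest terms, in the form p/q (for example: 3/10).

Answer: 24/31

Derivation:
FIFO simulation (capacity=2):
  1. access 80: MISS. Cache (old->new): [80]
  2. access 80: HIT. Cache (old->new): [80]
  3. access 80: HIT. Cache (old->new): [80]
  4. access 17: MISS. Cache (old->new): [80 17]
  5. access 17: HIT. Cache (old->new): [80 17]
  6. access 80: HIT. Cache (old->new): [80 17]
  7. access 63: MISS, evict 80. Cache (old->new): [17 63]
  8. access 80: MISS, evict 17. Cache (old->new): [63 80]
  9. access 63: HIT. Cache (old->new): [63 80]
  10. access 63: HIT. Cache (old->new): [63 80]
  11. access 63: HIT. Cache (old->new): [63 80]
  12. access 17: MISS, evict 63. Cache (old->new): [80 17]
  13. access 80: HIT. Cache (old->new): [80 17]
  14. access 80: HIT. Cache (old->new): [80 17]
  15. access 80: HIT. Cache (old->new): [80 17]
  16. access 80: HIT. Cache (old->new): [80 17]
  17. access 17: HIT. Cache (old->new): [80 17]
  18. access 80: HIT. Cache (old->new): [80 17]
  19. access 17: HIT. Cache (old->new): [80 17]
  20. access 17: HIT. Cache (old->new): [80 17]
  21. access 17: HIT. Cache (old->new): [80 17]
  22. access 17: HIT. Cache (old->new): [80 17]
  23. access 17: HIT. Cache (old->new): [80 17]
  24. access 80: HIT. Cache (old->new): [80 17]
  25. access 50: MISS, evict 80. Cache (old->new): [17 50]
  26. access 50: HIT. Cache (old->new): [17 50]
  27. access 17: HIT. Cache (old->new): [17 50]
  28. access 17: HIT. Cache (old->new): [17 50]
  29. access 63: MISS, evict 17. Cache (old->new): [50 63]
  30. access 63: HIT. Cache (old->new): [50 63]
  31. access 50: HIT. Cache (old->new): [50 63]
Total: 24 hits, 7 misses, 5 evictions

Hit rate = 24/31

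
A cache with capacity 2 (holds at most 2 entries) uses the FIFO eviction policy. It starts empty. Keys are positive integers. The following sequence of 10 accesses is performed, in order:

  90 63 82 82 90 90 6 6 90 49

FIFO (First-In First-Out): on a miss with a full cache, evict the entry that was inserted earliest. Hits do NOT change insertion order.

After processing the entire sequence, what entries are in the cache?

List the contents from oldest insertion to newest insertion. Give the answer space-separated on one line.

Answer: 6 49

Derivation:
FIFO simulation (capacity=2):
  1. access 90: MISS. Cache (old->new): [90]
  2. access 63: MISS. Cache (old->new): [90 63]
  3. access 82: MISS, evict 90. Cache (old->new): [63 82]
  4. access 82: HIT. Cache (old->new): [63 82]
  5. access 90: MISS, evict 63. Cache (old->new): [82 90]
  6. access 90: HIT. Cache (old->new): [82 90]
  7. access 6: MISS, evict 82. Cache (old->new): [90 6]
  8. access 6: HIT. Cache (old->new): [90 6]
  9. access 90: HIT. Cache (old->new): [90 6]
  10. access 49: MISS, evict 90. Cache (old->new): [6 49]
Total: 4 hits, 6 misses, 4 evictions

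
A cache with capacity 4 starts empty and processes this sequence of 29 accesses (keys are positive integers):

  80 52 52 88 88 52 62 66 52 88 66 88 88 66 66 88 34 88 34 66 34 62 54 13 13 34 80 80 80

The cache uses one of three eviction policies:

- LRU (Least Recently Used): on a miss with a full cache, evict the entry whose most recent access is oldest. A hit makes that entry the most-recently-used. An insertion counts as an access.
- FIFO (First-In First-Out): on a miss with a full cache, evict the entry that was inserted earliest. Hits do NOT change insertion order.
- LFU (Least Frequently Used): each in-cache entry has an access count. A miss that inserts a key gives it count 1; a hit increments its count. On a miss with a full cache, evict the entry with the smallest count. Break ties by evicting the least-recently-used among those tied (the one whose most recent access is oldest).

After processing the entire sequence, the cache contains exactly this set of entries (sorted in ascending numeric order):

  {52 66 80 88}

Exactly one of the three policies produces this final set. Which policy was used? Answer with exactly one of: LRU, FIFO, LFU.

Answer: LFU

Derivation:
Simulating under each policy and comparing final sets:
  LRU: final set = {13 34 54 80} -> differs
  FIFO: final set = {13 34 54 80} -> differs
  LFU: final set = {52 66 80 88} -> MATCHES target
Only LFU produces the target set.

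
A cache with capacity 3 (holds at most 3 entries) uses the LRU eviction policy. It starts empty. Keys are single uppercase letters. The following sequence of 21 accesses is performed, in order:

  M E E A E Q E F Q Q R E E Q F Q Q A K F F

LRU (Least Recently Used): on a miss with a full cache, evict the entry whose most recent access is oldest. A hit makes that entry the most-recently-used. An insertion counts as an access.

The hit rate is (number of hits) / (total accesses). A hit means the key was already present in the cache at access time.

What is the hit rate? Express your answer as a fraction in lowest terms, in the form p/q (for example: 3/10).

LRU simulation (capacity=3):
  1. access M: MISS. Cache (LRU->MRU): [M]
  2. access E: MISS. Cache (LRU->MRU): [M E]
  3. access E: HIT. Cache (LRU->MRU): [M E]
  4. access A: MISS. Cache (LRU->MRU): [M E A]
  5. access E: HIT. Cache (LRU->MRU): [M A E]
  6. access Q: MISS, evict M. Cache (LRU->MRU): [A E Q]
  7. access E: HIT. Cache (LRU->MRU): [A Q E]
  8. access F: MISS, evict A. Cache (LRU->MRU): [Q E F]
  9. access Q: HIT. Cache (LRU->MRU): [E F Q]
  10. access Q: HIT. Cache (LRU->MRU): [E F Q]
  11. access R: MISS, evict E. Cache (LRU->MRU): [F Q R]
  12. access E: MISS, evict F. Cache (LRU->MRU): [Q R E]
  13. access E: HIT. Cache (LRU->MRU): [Q R E]
  14. access Q: HIT. Cache (LRU->MRU): [R E Q]
  15. access F: MISS, evict R. Cache (LRU->MRU): [E Q F]
  16. access Q: HIT. Cache (LRU->MRU): [E F Q]
  17. access Q: HIT. Cache (LRU->MRU): [E F Q]
  18. access A: MISS, evict E. Cache (LRU->MRU): [F Q A]
  19. access K: MISS, evict F. Cache (LRU->MRU): [Q A K]
  20. access F: MISS, evict Q. Cache (LRU->MRU): [A K F]
  21. access F: HIT. Cache (LRU->MRU): [A K F]
Total: 10 hits, 11 misses, 8 evictions

Hit rate = 10/21

Answer: 10/21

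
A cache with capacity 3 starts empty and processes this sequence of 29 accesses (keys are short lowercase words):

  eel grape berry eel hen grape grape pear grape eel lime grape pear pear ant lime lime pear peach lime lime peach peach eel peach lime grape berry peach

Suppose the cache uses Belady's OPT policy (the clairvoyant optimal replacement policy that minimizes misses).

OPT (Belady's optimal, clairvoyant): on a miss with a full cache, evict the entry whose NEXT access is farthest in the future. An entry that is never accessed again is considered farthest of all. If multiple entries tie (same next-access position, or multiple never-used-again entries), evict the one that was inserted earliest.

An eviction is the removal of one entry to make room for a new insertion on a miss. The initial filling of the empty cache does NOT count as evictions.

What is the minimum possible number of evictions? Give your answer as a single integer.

OPT (Belady) simulation (capacity=3):
  1. access eel: MISS. Cache: [eel]
  2. access grape: MISS. Cache: [eel grape]
  3. access berry: MISS. Cache: [eel grape berry]
  4. access eel: HIT. Next use of eel: step 10. Cache: [eel grape berry]
  5. access hen: MISS, evict berry (next use: step 28). Cache: [eel grape hen]
  6. access grape: HIT. Next use of grape: step 7. Cache: [eel grape hen]
  7. access grape: HIT. Next use of grape: step 9. Cache: [eel grape hen]
  8. access pear: MISS, evict hen (next use: never). Cache: [eel grape pear]
  9. access grape: HIT. Next use of grape: step 12. Cache: [eel grape pear]
  10. access eel: HIT. Next use of eel: step 24. Cache: [eel grape pear]
  11. access lime: MISS, evict eel (next use: step 24). Cache: [grape pear lime]
  12. access grape: HIT. Next use of grape: step 27. Cache: [grape pear lime]
  13. access pear: HIT. Next use of pear: step 14. Cache: [grape pear lime]
  14. access pear: HIT. Next use of pear: step 18. Cache: [grape pear lime]
  15. access ant: MISS, evict grape (next use: step 27). Cache: [pear lime ant]
  16. access lime: HIT. Next use of lime: step 17. Cache: [pear lime ant]
  17. access lime: HIT. Next use of lime: step 20. Cache: [pear lime ant]
  18. access pear: HIT. Next use of pear: never. Cache: [pear lime ant]
  19. access peach: MISS, evict pear (next use: never). Cache: [lime ant peach]
  20. access lime: HIT. Next use of lime: step 21. Cache: [lime ant peach]
  21. access lime: HIT. Next use of lime: step 26. Cache: [lime ant peach]
  22. access peach: HIT. Next use of peach: step 23. Cache: [lime ant peach]
  23. access peach: HIT. Next use of peach: step 25. Cache: [lime ant peach]
  24. access eel: MISS, evict ant (next use: never). Cache: [lime peach eel]
  25. access peach: HIT. Next use of peach: step 29. Cache: [lime peach eel]
  26. access lime: HIT. Next use of lime: never. Cache: [lime peach eel]
  27. access grape: MISS, evict lime (next use: never). Cache: [peach eel grape]
  28. access berry: MISS, evict eel (next use: never). Cache: [peach grape berry]
  29. access peach: HIT. Next use of peach: never. Cache: [peach grape berry]
Total: 18 hits, 11 misses, 8 evictions

Answer: 8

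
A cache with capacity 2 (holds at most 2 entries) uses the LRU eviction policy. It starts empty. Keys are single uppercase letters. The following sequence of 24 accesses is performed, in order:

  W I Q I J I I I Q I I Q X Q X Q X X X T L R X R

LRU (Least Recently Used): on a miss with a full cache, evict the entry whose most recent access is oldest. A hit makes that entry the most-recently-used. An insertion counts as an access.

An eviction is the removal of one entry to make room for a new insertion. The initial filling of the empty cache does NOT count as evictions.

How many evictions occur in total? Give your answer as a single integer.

Answer: 8

Derivation:
LRU simulation (capacity=2):
  1. access W: MISS. Cache (LRU->MRU): [W]
  2. access I: MISS. Cache (LRU->MRU): [W I]
  3. access Q: MISS, evict W. Cache (LRU->MRU): [I Q]
  4. access I: HIT. Cache (LRU->MRU): [Q I]
  5. access J: MISS, evict Q. Cache (LRU->MRU): [I J]
  6. access I: HIT. Cache (LRU->MRU): [J I]
  7. access I: HIT. Cache (LRU->MRU): [J I]
  8. access I: HIT. Cache (LRU->MRU): [J I]
  9. access Q: MISS, evict J. Cache (LRU->MRU): [I Q]
  10. access I: HIT. Cache (LRU->MRU): [Q I]
  11. access I: HIT. Cache (LRU->MRU): [Q I]
  12. access Q: HIT. Cache (LRU->MRU): [I Q]
  13. access X: MISS, evict I. Cache (LRU->MRU): [Q X]
  14. access Q: HIT. Cache (LRU->MRU): [X Q]
  15. access X: HIT. Cache (LRU->MRU): [Q X]
  16. access Q: HIT. Cache (LRU->MRU): [X Q]
  17. access X: HIT. Cache (LRU->MRU): [Q X]
  18. access X: HIT. Cache (LRU->MRU): [Q X]
  19. access X: HIT. Cache (LRU->MRU): [Q X]
  20. access T: MISS, evict Q. Cache (LRU->MRU): [X T]
  21. access L: MISS, evict X. Cache (LRU->MRU): [T L]
  22. access R: MISS, evict T. Cache (LRU->MRU): [L R]
  23. access X: MISS, evict L. Cache (LRU->MRU): [R X]
  24. access R: HIT. Cache (LRU->MRU): [X R]
Total: 14 hits, 10 misses, 8 evictions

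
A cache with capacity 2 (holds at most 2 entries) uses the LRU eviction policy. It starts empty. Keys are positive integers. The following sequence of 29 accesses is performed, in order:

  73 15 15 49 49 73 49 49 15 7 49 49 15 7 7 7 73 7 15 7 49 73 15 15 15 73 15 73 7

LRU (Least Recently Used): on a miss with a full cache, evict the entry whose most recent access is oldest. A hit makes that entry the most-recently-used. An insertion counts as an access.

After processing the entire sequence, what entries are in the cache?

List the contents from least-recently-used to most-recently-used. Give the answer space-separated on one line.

Answer: 73 7

Derivation:
LRU simulation (capacity=2):
  1. access 73: MISS. Cache (LRU->MRU): [73]
  2. access 15: MISS. Cache (LRU->MRU): [73 15]
  3. access 15: HIT. Cache (LRU->MRU): [73 15]
  4. access 49: MISS, evict 73. Cache (LRU->MRU): [15 49]
  5. access 49: HIT. Cache (LRU->MRU): [15 49]
  6. access 73: MISS, evict 15. Cache (LRU->MRU): [49 73]
  7. access 49: HIT. Cache (LRU->MRU): [73 49]
  8. access 49: HIT. Cache (LRU->MRU): [73 49]
  9. access 15: MISS, evict 73. Cache (LRU->MRU): [49 15]
  10. access 7: MISS, evict 49. Cache (LRU->MRU): [15 7]
  11. access 49: MISS, evict 15. Cache (LRU->MRU): [7 49]
  12. access 49: HIT. Cache (LRU->MRU): [7 49]
  13. access 15: MISS, evict 7. Cache (LRU->MRU): [49 15]
  14. access 7: MISS, evict 49. Cache (LRU->MRU): [15 7]
  15. access 7: HIT. Cache (LRU->MRU): [15 7]
  16. access 7: HIT. Cache (LRU->MRU): [15 7]
  17. access 73: MISS, evict 15. Cache (LRU->MRU): [7 73]
  18. access 7: HIT. Cache (LRU->MRU): [73 7]
  19. access 15: MISS, evict 73. Cache (LRU->MRU): [7 15]
  20. access 7: HIT. Cache (LRU->MRU): [15 7]
  21. access 49: MISS, evict 15. Cache (LRU->MRU): [7 49]
  22. access 73: MISS, evict 7. Cache (LRU->MRU): [49 73]
  23. access 15: MISS, evict 49. Cache (LRU->MRU): [73 15]
  24. access 15: HIT. Cache (LRU->MRU): [73 15]
  25. access 15: HIT. Cache (LRU->MRU): [73 15]
  26. access 73: HIT. Cache (LRU->MRU): [15 73]
  27. access 15: HIT. Cache (LRU->MRU): [73 15]
  28. access 73: HIT. Cache (LRU->MRU): [15 73]
  29. access 7: MISS, evict 15. Cache (LRU->MRU): [73 7]
Total: 14 hits, 15 misses, 13 evictions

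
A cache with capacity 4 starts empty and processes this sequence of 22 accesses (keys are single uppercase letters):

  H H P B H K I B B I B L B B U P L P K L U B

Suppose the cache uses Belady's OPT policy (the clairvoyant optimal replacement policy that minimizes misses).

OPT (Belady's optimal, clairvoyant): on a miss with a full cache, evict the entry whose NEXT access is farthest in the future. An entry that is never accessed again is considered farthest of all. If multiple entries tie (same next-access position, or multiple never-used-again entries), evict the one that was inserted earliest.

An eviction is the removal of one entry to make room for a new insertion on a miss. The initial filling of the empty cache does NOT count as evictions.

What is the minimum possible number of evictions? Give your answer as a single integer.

Answer: 4

Derivation:
OPT (Belady) simulation (capacity=4):
  1. access H: MISS. Cache: [H]
  2. access H: HIT. Next use of H: step 5. Cache: [H]
  3. access P: MISS. Cache: [H P]
  4. access B: MISS. Cache: [H P B]
  5. access H: HIT. Next use of H: never. Cache: [H P B]
  6. access K: MISS. Cache: [H P B K]
  7. access I: MISS, evict H (next use: never). Cache: [P B K I]
  8. access B: HIT. Next use of B: step 9. Cache: [P B K I]
  9. access B: HIT. Next use of B: step 11. Cache: [P B K I]
  10. access I: HIT. Next use of I: never. Cache: [P B K I]
  11. access B: HIT. Next use of B: step 13. Cache: [P B K I]
  12. access L: MISS, evict I (next use: never). Cache: [P B K L]
  13. access B: HIT. Next use of B: step 14. Cache: [P B K L]
  14. access B: HIT. Next use of B: step 22. Cache: [P B K L]
  15. access U: MISS, evict B (next use: step 22). Cache: [P K L U]
  16. access P: HIT. Next use of P: step 18. Cache: [P K L U]
  17. access L: HIT. Next use of L: step 20. Cache: [P K L U]
  18. access P: HIT. Next use of P: never. Cache: [P K L U]
  19. access K: HIT. Next use of K: never. Cache: [P K L U]
  20. access L: HIT. Next use of L: never. Cache: [P K L U]
  21. access U: HIT. Next use of U: never. Cache: [P K L U]
  22. access B: MISS, evict P (next use: never). Cache: [K L U B]
Total: 14 hits, 8 misses, 4 evictions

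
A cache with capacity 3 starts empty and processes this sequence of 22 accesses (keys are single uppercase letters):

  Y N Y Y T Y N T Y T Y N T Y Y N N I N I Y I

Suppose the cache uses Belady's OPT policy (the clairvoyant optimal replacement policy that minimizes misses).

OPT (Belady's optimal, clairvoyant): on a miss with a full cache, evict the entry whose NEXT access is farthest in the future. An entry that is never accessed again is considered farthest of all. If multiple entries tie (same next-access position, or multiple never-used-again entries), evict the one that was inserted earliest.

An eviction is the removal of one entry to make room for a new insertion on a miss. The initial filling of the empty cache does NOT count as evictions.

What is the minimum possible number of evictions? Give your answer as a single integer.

Answer: 1

Derivation:
OPT (Belady) simulation (capacity=3):
  1. access Y: MISS. Cache: [Y]
  2. access N: MISS. Cache: [Y N]
  3. access Y: HIT. Next use of Y: step 4. Cache: [Y N]
  4. access Y: HIT. Next use of Y: step 6. Cache: [Y N]
  5. access T: MISS. Cache: [Y N T]
  6. access Y: HIT. Next use of Y: step 9. Cache: [Y N T]
  7. access N: HIT. Next use of N: step 12. Cache: [Y N T]
  8. access T: HIT. Next use of T: step 10. Cache: [Y N T]
  9. access Y: HIT. Next use of Y: step 11. Cache: [Y N T]
  10. access T: HIT. Next use of T: step 13. Cache: [Y N T]
  11. access Y: HIT. Next use of Y: step 14. Cache: [Y N T]
  12. access N: HIT. Next use of N: step 16. Cache: [Y N T]
  13. access T: HIT. Next use of T: never. Cache: [Y N T]
  14. access Y: HIT. Next use of Y: step 15. Cache: [Y N T]
  15. access Y: HIT. Next use of Y: step 21. Cache: [Y N T]
  16. access N: HIT. Next use of N: step 17. Cache: [Y N T]
  17. access N: HIT. Next use of N: step 19. Cache: [Y N T]
  18. access I: MISS, evict T (next use: never). Cache: [Y N I]
  19. access N: HIT. Next use of N: never. Cache: [Y N I]
  20. access I: HIT. Next use of I: step 22. Cache: [Y N I]
  21. access Y: HIT. Next use of Y: never. Cache: [Y N I]
  22. access I: HIT. Next use of I: never. Cache: [Y N I]
Total: 18 hits, 4 misses, 1 evictions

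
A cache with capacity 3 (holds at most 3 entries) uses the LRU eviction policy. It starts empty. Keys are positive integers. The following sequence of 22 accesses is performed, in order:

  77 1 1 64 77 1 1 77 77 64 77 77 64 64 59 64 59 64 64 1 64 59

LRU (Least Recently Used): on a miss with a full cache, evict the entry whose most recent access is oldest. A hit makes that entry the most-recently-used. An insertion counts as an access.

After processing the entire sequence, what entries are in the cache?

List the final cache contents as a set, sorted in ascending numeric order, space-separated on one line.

LRU simulation (capacity=3):
  1. access 77: MISS. Cache (LRU->MRU): [77]
  2. access 1: MISS. Cache (LRU->MRU): [77 1]
  3. access 1: HIT. Cache (LRU->MRU): [77 1]
  4. access 64: MISS. Cache (LRU->MRU): [77 1 64]
  5. access 77: HIT. Cache (LRU->MRU): [1 64 77]
  6. access 1: HIT. Cache (LRU->MRU): [64 77 1]
  7. access 1: HIT. Cache (LRU->MRU): [64 77 1]
  8. access 77: HIT. Cache (LRU->MRU): [64 1 77]
  9. access 77: HIT. Cache (LRU->MRU): [64 1 77]
  10. access 64: HIT. Cache (LRU->MRU): [1 77 64]
  11. access 77: HIT. Cache (LRU->MRU): [1 64 77]
  12. access 77: HIT. Cache (LRU->MRU): [1 64 77]
  13. access 64: HIT. Cache (LRU->MRU): [1 77 64]
  14. access 64: HIT. Cache (LRU->MRU): [1 77 64]
  15. access 59: MISS, evict 1. Cache (LRU->MRU): [77 64 59]
  16. access 64: HIT. Cache (LRU->MRU): [77 59 64]
  17. access 59: HIT. Cache (LRU->MRU): [77 64 59]
  18. access 64: HIT. Cache (LRU->MRU): [77 59 64]
  19. access 64: HIT. Cache (LRU->MRU): [77 59 64]
  20. access 1: MISS, evict 77. Cache (LRU->MRU): [59 64 1]
  21. access 64: HIT. Cache (LRU->MRU): [59 1 64]
  22. access 59: HIT. Cache (LRU->MRU): [1 64 59]
Total: 17 hits, 5 misses, 2 evictions

Answer: 1 59 64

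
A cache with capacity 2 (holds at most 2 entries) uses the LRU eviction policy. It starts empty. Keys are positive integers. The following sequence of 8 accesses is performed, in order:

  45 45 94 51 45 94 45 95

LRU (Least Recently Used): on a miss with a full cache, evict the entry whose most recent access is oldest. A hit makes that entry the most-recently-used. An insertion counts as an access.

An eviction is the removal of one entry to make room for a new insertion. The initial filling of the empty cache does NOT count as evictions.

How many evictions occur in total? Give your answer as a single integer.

LRU simulation (capacity=2):
  1. access 45: MISS. Cache (LRU->MRU): [45]
  2. access 45: HIT. Cache (LRU->MRU): [45]
  3. access 94: MISS. Cache (LRU->MRU): [45 94]
  4. access 51: MISS, evict 45. Cache (LRU->MRU): [94 51]
  5. access 45: MISS, evict 94. Cache (LRU->MRU): [51 45]
  6. access 94: MISS, evict 51. Cache (LRU->MRU): [45 94]
  7. access 45: HIT. Cache (LRU->MRU): [94 45]
  8. access 95: MISS, evict 94. Cache (LRU->MRU): [45 95]
Total: 2 hits, 6 misses, 4 evictions

Answer: 4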